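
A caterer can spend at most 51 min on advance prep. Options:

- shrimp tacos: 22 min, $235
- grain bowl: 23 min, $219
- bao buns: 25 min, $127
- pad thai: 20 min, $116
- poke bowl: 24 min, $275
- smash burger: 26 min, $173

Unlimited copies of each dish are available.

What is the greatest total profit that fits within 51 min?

550

By profit per min: poke bowl 11.46, shrimp tacos 10.68, grain bowl 9.52 lead.
The ratio ordering already packs tightly: 2×poke bowl, 48 min, 550.
The spare 3 min is too small for any remaining dish, and no exchange beats 550.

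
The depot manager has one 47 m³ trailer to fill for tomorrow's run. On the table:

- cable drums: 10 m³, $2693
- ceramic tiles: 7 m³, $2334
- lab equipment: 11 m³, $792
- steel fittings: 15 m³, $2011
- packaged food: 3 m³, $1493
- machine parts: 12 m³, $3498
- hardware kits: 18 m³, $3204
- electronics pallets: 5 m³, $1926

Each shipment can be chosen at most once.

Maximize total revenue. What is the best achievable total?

Taking the top-ratio shipments first gives cable drums + ceramic tiles + packaged food + machine parts + electronics pallets for 11944 (37 m³).
Replace cable drums with hardware kits: the trade gains 511 net, giving 12455 at 45 m³.
Runner-up cable drums + ceramic tiles + steel fittings + packaged food + machine parts tops out at 12029.

12455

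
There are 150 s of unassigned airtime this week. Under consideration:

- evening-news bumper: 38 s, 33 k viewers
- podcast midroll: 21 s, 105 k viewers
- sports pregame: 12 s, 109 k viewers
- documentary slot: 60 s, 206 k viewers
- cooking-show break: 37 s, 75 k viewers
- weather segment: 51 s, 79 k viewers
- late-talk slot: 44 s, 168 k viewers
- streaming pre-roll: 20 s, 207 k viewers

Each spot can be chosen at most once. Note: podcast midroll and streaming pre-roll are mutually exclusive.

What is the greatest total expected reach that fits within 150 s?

By expected reach per s: streaming pre-roll 10.35, sports pregame 9.08, podcast midroll 5.00 lead.
Best packing: sports pregame + documentary slot + late-talk slot + streaming pre-roll — 136 s, 690 total.
That's the maximum — no feasible swap from here does better than 690.

690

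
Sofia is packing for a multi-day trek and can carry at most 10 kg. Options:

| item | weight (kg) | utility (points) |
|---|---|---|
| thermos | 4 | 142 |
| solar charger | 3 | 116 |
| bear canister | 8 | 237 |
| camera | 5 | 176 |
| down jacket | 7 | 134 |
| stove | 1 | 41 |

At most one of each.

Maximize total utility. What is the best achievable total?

A density-first pass picks thermos + solar charger + stove — 299 at 8 kg.
Dropping solar charger frees 3 kg; slotting in camera (5 kg) lifts the total to 359 at 10 kg.
Runner-up solar charger + camera + stove tops out at 333.

359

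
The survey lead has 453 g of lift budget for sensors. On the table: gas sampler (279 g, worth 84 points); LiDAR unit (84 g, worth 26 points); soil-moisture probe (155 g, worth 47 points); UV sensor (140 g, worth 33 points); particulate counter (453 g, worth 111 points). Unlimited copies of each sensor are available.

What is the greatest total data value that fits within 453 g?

136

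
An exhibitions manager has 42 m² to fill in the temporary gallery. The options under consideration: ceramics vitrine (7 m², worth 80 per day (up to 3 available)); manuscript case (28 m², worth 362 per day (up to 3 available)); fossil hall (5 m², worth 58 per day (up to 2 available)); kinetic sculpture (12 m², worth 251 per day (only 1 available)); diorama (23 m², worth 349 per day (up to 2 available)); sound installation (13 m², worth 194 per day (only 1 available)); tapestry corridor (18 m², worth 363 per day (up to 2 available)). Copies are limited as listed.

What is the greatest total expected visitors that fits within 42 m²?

784

Ranking by ratio (expected visitors/m²): kinetic sculpture 20.92, tapestry corridor 20.17, diorama 15.17.
Filling by ratio: 2×fossil hall + kinetic sculpture + tapestry corridor for 730, with 2 m² left unused.
Replace fossil hall and kinetic sculpture with tapestry corridor: the trade gains 54 net, giving 784 at 41 m².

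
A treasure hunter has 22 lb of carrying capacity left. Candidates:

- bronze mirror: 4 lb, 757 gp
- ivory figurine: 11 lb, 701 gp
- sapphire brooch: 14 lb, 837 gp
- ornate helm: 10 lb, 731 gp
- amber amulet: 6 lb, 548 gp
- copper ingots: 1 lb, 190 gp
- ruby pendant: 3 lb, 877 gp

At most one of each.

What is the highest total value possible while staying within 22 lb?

2661

By value per lb: ruby pendant 292.33, copper ingots 190.00, bronze mirror 189.25, amber amulet 91.33 lead.
A density-first pass picks bronze mirror + amber amulet + copper ingots + ruby pendant — 2372 at 14 lb.
Dropping amber amulet frees 6 lb; slotting in sapphire brooch (14 lb) lifts the total to 2661 at 22 lb.
An exhaustive check of the 128 subsets confirms 2661.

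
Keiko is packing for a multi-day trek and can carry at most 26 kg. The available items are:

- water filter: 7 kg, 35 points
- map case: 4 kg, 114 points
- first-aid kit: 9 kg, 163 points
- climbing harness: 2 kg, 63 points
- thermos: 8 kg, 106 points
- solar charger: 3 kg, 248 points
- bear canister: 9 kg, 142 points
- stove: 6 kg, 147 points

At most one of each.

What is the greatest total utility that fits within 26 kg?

735

Map case + first-aid kit + climbing harness + solar charger + stove uses 24 of the 26 kg and totals 735.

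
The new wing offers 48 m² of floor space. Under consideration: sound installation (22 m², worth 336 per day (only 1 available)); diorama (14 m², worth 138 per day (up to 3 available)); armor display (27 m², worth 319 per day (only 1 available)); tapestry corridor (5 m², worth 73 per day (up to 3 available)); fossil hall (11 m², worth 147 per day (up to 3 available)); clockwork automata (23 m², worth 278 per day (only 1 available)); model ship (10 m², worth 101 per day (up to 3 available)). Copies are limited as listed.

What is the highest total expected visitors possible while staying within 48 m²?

Density check — sound installation 15.27, tapestry corridor 14.60, fossil hall 13.36 are the best per m².
The ratio ordering already packs tightly: sound installation + 3×tapestry corridor + fossil hall, 48 m², 702.
Nothing else within 48 m² beats 702.

702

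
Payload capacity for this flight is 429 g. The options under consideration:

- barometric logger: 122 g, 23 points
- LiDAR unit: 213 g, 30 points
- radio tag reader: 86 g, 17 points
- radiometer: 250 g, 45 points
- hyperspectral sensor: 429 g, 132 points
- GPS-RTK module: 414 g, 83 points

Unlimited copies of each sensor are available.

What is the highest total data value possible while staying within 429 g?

The ratio ordering already packs tightly: hyperspectral sensor, 429 g, 132.
Every other selection either busts 429 g or fails to beat 132.

132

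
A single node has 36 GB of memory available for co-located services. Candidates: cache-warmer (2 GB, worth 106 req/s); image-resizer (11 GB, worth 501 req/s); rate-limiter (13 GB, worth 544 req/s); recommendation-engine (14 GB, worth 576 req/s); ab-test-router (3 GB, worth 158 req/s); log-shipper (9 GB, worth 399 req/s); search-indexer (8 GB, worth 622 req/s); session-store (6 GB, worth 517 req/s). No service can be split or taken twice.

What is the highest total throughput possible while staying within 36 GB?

2145

A density-first pass picks cache-warmer + image-resizer + ab-test-router + search-indexer + session-store — 1904 at 30 GB.
The 3 GB tied up in ab-test-router is better spent on log-shipper — total rises to 2145 (36 GB).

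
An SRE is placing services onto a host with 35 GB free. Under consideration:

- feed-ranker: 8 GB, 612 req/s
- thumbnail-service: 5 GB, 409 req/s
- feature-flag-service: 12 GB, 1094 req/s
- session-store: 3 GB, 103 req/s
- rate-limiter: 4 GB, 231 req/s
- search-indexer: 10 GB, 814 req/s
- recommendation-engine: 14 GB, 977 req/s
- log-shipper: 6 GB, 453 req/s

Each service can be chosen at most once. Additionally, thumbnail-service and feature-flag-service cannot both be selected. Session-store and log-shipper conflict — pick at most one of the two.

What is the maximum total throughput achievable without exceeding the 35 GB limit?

Taking feed-ranker + feature-flag-service + rate-limiter + search-indexer: 34 GB used, 2751 in throughput.
Runner-up feed-ranker + feature-flag-service + recommendation-engine tops out at 2683.

2751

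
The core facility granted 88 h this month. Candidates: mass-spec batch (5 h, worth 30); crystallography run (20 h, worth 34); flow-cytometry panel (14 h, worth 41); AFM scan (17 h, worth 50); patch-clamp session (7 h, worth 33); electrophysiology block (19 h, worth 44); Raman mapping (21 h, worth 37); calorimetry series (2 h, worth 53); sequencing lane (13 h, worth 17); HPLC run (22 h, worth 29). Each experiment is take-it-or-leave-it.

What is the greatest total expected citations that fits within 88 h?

The ratio ordering already packs tightly: mass-spec batch + flow-cytometry panel + AFM scan + patch-clamp session + electrophysiology block + Raman mapping + calorimetry series, 85 h, 288.

288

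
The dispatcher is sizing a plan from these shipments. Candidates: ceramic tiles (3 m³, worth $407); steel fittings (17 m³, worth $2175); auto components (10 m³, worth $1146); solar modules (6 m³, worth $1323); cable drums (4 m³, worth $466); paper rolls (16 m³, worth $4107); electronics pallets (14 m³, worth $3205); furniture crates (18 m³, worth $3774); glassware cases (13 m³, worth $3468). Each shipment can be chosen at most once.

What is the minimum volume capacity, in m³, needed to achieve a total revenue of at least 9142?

38

Need the lightest bundle worth ≥ 9142.
ceramic tiles + solar modules + paper rolls + glassware cases reaches 9305 using 38 m³.
Any bundle with less than 38 m³ falls short of 9142.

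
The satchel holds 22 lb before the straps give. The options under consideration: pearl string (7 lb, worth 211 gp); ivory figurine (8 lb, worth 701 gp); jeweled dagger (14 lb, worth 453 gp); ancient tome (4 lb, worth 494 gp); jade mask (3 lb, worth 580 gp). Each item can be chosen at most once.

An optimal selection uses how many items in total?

4

The maximum value within 22 lb is 1986.
One optimal bundle: pearl string + ivory figurine + ancient tome + jade mask (22 lb).
Any selection reaching 1986 contains exactly 4 items.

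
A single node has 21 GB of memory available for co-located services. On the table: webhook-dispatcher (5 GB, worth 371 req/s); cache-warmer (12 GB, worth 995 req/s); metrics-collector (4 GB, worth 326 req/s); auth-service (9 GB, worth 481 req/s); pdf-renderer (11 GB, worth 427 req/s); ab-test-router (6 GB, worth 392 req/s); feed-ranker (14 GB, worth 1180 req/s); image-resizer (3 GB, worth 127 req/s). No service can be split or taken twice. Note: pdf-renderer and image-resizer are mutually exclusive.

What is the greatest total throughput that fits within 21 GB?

1692

Ranking by ratio (throughput/GB): feed-ranker 84.29, cache-warmer 82.92, metrics-collector 81.50.
Greedy by ratio would take metrics-collector + feed-ranker + image-resizer: 21 GB used, total 1633.
Replace feed-ranker and image-resizer with webhook-dispatcher + cache-warmer: the trade gains 59 net, giving 1692 at 21 GB.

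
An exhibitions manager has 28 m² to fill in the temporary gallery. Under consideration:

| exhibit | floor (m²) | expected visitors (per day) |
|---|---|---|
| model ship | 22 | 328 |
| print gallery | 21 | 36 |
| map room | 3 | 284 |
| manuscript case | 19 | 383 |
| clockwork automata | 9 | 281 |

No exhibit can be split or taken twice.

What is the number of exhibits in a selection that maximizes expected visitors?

The maximum expected visitors within 28 m² is 667.
For example map room + manuscript case achieves it, using 22 m².
All optima have 2 exhibits.

2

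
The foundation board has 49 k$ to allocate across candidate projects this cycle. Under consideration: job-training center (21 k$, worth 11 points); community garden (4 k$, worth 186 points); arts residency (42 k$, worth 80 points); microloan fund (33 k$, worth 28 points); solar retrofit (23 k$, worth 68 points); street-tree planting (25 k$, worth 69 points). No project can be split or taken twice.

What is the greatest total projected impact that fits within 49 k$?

Taking the top-ratio projects first gives job-training center + community garden + solar retrofit for 265 (48 k$).
The 44 k$ tied up in job-training center and solar retrofit is better spent on arts residency — total rises to 266 (46 k$).
The closest alternative, job-training center + community garden + solar retrofit, reaches only 265.

266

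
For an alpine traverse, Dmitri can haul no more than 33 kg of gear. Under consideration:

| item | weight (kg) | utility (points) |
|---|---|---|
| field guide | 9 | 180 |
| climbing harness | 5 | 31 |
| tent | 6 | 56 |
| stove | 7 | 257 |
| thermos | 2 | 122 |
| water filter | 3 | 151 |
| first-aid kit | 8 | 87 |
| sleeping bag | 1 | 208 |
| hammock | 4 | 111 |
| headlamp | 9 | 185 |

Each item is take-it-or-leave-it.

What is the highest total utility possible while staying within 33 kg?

1103

By utility per kg: sleeping bag 208.00, thermos 61.00, water filter 50.33, stove 36.71 lead.
A density-first pass picks tent + stove + thermos + water filter + sleeping bag + hammock + headlamp — 1090 at 32 kg.
Dropping tent and hammock frees 10 kg; slotting in field guide (9 kg) lifts the total to 1103 at 31 kg.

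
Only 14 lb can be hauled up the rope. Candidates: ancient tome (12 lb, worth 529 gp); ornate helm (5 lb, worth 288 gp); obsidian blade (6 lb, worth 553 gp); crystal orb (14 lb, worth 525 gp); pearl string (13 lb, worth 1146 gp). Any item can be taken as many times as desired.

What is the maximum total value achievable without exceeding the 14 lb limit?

1146

Ranking by ratio (value/lb): obsidian blade 92.17, pearl string 88.15, ornate helm 57.60, ancient tome 44.08.
Taking the top-ratio items first gives 2×obsidian blade for 1106 (12 lb).
The 12 lb tied up in 2×obsidian blade is better spent on pearl string — total rises to 1146 (13 lb).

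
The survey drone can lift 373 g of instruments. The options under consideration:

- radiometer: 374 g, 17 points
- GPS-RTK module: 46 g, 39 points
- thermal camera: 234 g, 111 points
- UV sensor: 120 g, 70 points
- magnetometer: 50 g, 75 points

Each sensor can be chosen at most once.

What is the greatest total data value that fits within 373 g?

A density-first pass picks GPS-RTK module + UV sensor + magnetometer — 184 at 216 g.
Dropping UV sensor frees 120 g; slotting in thermal camera (234 g) lifts the total to 225 at 330 g.
Nothing else within 373 g beats 225.

225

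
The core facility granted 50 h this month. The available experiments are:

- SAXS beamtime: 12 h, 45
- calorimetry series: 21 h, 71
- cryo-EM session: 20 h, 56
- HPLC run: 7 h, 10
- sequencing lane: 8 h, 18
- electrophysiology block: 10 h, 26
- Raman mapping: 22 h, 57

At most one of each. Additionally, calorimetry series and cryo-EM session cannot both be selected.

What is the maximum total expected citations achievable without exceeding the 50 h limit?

152

SAXS beamtime + calorimetry series + HPLC run + electrophysiology block uses 50 of the 50 h and totals 152.
The closest alternative, SAXS beamtime + cryo-EM session + sequencing lane + electrophysiology block, reaches only 145.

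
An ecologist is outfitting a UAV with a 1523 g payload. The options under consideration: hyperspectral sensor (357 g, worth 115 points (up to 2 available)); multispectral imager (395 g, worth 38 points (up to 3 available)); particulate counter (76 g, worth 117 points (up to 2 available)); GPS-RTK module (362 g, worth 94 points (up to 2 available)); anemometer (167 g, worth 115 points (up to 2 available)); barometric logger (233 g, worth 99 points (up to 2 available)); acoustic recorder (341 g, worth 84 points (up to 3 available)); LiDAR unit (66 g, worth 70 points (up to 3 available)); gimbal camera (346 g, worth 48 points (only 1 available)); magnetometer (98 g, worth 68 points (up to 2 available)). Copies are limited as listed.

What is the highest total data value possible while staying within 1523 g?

1024

Taking the top-ratio sensors first gives 2×particulate counter + 2×anemometer + 2×barometric logger + 3×LiDAR unit + 2×magnetometer for 1008 (1346 g).
Dropping barometric logger frees 233 g; slotting in hyperspectral sensor (357 g) lifts the total to 1024 at 1470 g.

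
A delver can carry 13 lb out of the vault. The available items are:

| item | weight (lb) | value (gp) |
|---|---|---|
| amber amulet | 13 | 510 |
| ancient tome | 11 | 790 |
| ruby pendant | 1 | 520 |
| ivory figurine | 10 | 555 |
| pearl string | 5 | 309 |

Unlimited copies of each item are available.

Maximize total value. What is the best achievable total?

Density check — ruby pendant 520.00, ancient tome 71.82, pearl string 61.80 are the best per lb.
Taking 13×ruby pendant: 13 lb used, 6760 in value.
That's the maximum — no swap from here does better than 6760.

6760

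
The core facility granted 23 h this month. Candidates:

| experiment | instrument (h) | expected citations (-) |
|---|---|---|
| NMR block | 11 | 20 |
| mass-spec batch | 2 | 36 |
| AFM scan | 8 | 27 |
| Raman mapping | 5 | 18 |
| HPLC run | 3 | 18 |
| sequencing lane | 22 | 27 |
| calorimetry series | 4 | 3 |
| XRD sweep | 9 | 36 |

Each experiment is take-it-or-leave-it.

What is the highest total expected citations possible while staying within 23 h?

By expected citations per h: mass-spec batch 18.00, HPLC run 6.00, XRD sweep 4.00, Raman mapping 3.60 lead.
Greedy by ratio would take mass-spec batch + Raman mapping + HPLC run + calorimetry series + XRD sweep: 23 h used, total 111.
Replace Raman mapping and calorimetry series with AFM scan: the trade gains 6 net, giving 117 at 22 h.
An exhaustive check of the 256 subsets confirms 117.

117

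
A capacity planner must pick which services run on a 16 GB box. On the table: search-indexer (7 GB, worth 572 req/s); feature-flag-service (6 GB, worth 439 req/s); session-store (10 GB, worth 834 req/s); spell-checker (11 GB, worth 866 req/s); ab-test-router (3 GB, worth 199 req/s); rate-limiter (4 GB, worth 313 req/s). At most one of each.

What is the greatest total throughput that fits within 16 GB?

Filling by ratio: session-store + rate-limiter for 1147, with 2 GB left unused.
Dropping rate-limiter frees 4 GB; slotting in feature-flag-service (6 GB) lifts the total to 1273 at 16 GB.

1273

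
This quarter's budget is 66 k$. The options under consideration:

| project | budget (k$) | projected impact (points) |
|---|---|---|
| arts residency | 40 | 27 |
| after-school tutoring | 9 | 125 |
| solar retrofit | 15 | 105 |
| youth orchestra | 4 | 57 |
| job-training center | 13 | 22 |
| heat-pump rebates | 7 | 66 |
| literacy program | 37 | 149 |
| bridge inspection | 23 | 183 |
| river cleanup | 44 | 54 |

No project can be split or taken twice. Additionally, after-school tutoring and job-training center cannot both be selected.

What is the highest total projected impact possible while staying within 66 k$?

536

By projected impact per k$: youth orchestra 14.25, after-school tutoring 13.89, heat-pump rebates 9.43 lead.
After-school tutoring + solar retrofit + youth orchestra + heat-pump rebates + bridge inspection uses 58 of the 66 k$ and totals 536.
Runner-up after-school tutoring + solar retrofit + heat-pump rebates + bridge inspection tops out at 479.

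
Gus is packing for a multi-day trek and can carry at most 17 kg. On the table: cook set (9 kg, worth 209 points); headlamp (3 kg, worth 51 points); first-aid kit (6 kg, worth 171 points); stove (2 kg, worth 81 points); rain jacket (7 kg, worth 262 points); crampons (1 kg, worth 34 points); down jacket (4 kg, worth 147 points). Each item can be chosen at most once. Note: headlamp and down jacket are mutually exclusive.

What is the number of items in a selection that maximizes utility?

3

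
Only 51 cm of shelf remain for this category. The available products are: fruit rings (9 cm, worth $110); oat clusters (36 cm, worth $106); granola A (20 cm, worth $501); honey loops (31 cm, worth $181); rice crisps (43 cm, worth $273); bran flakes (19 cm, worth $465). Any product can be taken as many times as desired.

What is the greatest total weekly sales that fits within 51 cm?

1112

Fruit rings + 2×granola A uses 49 of the 51 cm and totals 1112.
Nothing else within 51 cm beats 1112.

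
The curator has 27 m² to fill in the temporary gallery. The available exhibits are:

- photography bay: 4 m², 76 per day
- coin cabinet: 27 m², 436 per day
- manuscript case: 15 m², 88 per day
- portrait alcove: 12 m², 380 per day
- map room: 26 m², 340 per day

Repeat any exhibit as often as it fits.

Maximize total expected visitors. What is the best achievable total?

2×portrait alcove uses 24 of the 27 m² and totals 760.

760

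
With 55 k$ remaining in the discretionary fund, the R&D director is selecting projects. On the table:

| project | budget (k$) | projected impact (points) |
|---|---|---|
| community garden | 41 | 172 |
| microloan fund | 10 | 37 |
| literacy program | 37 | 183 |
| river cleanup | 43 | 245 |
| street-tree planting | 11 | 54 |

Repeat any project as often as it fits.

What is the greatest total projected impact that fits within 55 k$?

299

Best packing: river cleanup + street-tree planting — 54 k$, 299 total.
Every other selection either busts 55 k$ or fails to beat 299.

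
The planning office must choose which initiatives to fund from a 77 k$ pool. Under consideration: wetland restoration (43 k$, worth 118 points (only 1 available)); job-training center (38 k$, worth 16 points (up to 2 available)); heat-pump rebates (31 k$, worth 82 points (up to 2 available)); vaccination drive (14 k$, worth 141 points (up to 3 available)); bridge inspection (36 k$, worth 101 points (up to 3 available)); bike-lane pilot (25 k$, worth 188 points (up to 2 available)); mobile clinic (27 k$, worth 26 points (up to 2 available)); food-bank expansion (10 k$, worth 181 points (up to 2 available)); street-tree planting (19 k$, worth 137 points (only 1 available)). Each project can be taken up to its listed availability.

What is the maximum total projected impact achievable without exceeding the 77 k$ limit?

832

Filling by ratio: 3×vaccination drive + 2×food-bank expansion for 785, with 15 k$ left unused.
Replace vaccination drive with bike-lane pilot: the trade gains 47 net, giving 832 at 73 k$.
Nothing else within 77 k$ beats 832.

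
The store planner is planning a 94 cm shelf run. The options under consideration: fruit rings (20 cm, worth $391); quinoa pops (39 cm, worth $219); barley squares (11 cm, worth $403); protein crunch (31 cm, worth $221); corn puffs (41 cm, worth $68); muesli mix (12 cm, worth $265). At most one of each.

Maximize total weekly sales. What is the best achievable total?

The ratio ordering already packs tightly: fruit rings + barley squares + protein crunch + muesli mix, 74 cm, 1280.
Every other selection either busts 94 cm or fails to beat 1280.

1280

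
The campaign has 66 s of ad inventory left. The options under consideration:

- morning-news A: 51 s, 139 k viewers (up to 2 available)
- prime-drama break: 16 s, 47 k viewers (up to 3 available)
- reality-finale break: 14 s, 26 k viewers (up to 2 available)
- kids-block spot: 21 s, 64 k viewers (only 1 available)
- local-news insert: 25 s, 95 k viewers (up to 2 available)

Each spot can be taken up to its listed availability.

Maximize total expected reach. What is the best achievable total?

237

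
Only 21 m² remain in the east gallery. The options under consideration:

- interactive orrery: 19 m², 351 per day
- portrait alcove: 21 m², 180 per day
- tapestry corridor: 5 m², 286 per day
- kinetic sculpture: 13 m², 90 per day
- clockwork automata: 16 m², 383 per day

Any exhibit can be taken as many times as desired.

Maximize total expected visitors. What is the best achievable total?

1144

Taking 4×tapestry corridor: 20 m² used, 1144 in expected visitors.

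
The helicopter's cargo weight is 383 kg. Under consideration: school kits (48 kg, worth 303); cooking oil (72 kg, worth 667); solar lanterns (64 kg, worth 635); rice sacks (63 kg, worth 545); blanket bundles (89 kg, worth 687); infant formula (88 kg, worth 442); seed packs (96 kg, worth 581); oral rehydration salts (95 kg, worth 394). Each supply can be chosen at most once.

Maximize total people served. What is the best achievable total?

2976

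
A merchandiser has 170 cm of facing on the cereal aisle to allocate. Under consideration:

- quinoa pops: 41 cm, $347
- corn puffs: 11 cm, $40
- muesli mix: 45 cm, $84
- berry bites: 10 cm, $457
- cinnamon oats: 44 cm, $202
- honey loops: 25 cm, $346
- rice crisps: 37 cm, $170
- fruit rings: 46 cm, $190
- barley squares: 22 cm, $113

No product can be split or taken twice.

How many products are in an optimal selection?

The maximum weekly sales within 170 cm is 1562.
quinoa pops + corn puffs + berry bites + cinnamon oats + honey loops + rice crisps hits 1562 at 168 cm.
Every optimal selection uses 6 products.

6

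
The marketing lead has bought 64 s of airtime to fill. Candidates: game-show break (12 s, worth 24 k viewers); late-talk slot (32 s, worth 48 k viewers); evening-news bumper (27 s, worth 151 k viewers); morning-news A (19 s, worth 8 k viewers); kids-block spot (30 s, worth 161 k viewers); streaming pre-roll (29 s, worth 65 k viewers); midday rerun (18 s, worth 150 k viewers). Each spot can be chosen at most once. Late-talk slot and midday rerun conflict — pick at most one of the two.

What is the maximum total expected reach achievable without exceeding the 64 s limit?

335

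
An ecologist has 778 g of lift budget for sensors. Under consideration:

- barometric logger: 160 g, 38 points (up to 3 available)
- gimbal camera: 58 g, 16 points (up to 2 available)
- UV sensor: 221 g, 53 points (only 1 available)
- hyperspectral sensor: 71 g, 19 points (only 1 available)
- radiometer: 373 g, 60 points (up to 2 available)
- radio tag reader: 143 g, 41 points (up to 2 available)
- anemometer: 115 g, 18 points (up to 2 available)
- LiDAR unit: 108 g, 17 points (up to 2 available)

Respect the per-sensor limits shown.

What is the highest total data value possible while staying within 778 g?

196

By data value per g: radio tag reader 0.29, gimbal camera 0.28, hyperspectral sensor 0.27, UV sensor 0.24 lead.
Filling by ratio: 2×gimbal camera + UV sensor + hyperspectral sensor + 2×radio tag reader for 186, with 84 g left unused.
Dropping 2×gimbal camera and UV sensor and hyperspectral sensor frees 408 g; slotting in 3×barometric logger (480 g) lifts the total to 196 at 766 g.
The spare 12 g is too small for any remaining sensor, and no exchange beats 196.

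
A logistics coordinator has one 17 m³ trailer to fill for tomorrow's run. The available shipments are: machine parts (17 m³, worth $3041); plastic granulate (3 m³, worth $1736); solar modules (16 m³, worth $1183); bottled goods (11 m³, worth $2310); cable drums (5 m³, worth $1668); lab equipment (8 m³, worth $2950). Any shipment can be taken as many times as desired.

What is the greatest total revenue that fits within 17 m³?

8680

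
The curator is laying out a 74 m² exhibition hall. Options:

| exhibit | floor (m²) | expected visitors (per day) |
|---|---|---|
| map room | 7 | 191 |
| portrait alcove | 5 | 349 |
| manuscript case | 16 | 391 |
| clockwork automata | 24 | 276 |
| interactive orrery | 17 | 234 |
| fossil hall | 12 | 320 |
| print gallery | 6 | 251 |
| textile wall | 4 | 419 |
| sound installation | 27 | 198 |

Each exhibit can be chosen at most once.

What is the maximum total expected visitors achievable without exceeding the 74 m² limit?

Greedy by ratio would take map room + portrait alcove + manuscript case + interactive orrery + fossil hall + print gallery + textile wall: 67 m² used, total 2155.
The 17 m² tied up in interactive orrery is better spent on clockwork automata — total rises to 2197 (74 m²).
The closest alternative, map room + portrait alcove + manuscript case + interactive orrery + fossil hall + print gallery + textile wall, reaches only 2155.

2197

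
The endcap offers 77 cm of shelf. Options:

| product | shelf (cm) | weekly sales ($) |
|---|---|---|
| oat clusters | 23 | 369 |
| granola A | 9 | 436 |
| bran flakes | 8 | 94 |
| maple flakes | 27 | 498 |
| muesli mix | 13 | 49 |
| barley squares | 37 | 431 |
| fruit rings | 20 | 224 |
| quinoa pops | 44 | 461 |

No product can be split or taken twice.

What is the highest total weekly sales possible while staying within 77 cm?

1397

Oat clusters + granola A + bran flakes + maple flakes uses 67 of the 77 cm and totals 1397.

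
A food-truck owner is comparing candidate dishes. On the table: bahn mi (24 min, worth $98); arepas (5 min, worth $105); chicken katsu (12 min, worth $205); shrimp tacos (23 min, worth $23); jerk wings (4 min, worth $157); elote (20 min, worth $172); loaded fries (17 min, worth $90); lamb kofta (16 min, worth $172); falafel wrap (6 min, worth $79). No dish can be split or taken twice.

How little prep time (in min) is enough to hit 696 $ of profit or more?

Need the lightest bundle worth ≥ 696.
arepas + chicken katsu + jerk wings + lamb kofta + falafel wrap: 718 profit at 43 min.
Any bundle with less than 43 min falls short of 696.

43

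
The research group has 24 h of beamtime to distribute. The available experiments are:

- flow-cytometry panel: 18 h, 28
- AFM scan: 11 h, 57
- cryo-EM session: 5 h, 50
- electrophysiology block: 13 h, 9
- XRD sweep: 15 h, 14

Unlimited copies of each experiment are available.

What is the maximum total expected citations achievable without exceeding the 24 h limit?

200

The ratio ordering already packs tightly: 4×cryo-EM session, 20 h, 200.
Every other selection either busts 24 h or fails to beat 200.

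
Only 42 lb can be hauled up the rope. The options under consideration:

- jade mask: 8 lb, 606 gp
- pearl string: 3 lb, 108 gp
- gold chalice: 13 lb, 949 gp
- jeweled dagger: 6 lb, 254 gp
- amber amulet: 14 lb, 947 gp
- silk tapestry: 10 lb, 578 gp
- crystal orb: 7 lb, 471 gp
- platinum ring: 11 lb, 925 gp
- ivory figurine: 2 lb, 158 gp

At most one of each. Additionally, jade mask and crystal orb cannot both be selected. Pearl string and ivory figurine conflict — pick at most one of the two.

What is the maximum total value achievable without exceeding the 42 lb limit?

3058

Density check — platinum ring 84.09, ivory figurine 79.00, jade mask 75.75, gold chalice 73.00 are the best per lb.
Taking jade mask + gold chalice + silk tapestry + platinum ring: 42 lb used, 3058 in value.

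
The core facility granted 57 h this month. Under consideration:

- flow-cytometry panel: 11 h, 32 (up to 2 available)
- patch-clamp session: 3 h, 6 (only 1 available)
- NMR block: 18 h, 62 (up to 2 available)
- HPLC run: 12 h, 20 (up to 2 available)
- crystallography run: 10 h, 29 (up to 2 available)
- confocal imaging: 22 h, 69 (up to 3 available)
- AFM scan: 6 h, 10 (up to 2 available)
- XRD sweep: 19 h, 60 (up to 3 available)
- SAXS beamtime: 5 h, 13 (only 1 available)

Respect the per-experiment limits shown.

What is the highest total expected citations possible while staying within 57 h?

Density check — NMR block 3.44, XRD sweep 3.16, confocal imaging 3.14, flow-cytometry panel 2.91 are the best per h.
The ratio heuristic lands on 2×NMR block + XRD sweep (184) but leaves 2 h idle.
Dropping XRD sweep frees 19 h; slotting in flow-cytometry panel + crystallography run (21 h) lifts the total to 185 at 57 h.
Every other selection either busts 57 h or exceeds an availability limit or fails to beat 185.

185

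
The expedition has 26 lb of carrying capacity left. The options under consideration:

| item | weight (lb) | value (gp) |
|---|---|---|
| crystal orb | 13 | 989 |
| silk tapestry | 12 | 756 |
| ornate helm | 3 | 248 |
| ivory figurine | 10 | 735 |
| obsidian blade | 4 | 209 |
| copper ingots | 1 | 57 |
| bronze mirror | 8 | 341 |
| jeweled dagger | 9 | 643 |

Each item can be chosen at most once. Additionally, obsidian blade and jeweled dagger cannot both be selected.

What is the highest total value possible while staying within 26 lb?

Density check — ornate helm 82.67, crystal orb 76.08, ivory figurine 73.50 are the best per lb.
The ratio ordering already packs tightly: crystal orb + ornate helm + ivory figurine, 26 lb, 1972.
An exhaustive check of the 256 subsets confirms 1972.

1972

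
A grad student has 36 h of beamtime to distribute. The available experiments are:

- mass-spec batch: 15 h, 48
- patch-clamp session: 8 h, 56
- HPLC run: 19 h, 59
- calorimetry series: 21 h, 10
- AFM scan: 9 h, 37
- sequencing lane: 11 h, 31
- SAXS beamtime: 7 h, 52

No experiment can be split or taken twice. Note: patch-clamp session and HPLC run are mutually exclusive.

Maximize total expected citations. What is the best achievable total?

176

Density check — SAXS beamtime 7.43, patch-clamp session 7.00, AFM scan 4.11, mass-spec batch 3.20 are the best per h.
The ratio ordering already packs tightly: patch-clamp session + AFM scan + sequencing lane + SAXS beamtime, 35 h, 176.
The spare 1 h is too small for any remaining experiment, and no feasible exchange beats 176.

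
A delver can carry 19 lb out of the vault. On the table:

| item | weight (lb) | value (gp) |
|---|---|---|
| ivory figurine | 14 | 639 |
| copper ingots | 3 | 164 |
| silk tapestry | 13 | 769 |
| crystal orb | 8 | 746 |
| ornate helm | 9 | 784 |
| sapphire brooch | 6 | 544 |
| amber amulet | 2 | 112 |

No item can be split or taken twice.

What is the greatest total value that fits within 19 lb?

1642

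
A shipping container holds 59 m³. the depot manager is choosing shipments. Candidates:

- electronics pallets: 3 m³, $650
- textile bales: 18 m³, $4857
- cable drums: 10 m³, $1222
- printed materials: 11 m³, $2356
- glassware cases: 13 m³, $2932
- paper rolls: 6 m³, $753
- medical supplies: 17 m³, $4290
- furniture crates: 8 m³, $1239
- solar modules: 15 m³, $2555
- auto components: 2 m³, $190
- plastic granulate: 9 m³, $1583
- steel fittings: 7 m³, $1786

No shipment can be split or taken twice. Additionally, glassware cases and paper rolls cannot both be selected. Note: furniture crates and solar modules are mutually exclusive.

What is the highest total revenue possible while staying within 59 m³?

14515

Ranking by ratio (revenue/m³): textile bales 269.83, steel fittings 255.14, medical supplies 252.35, glassware cases 225.54.
Electronics pallets + textile bales + glassware cases + medical supplies + steel fittings uses 58 of the 59 m³ and totals 14515.
The spare 1 m³ is too small for any remaining shipment, and no feasible exchange beats 14515.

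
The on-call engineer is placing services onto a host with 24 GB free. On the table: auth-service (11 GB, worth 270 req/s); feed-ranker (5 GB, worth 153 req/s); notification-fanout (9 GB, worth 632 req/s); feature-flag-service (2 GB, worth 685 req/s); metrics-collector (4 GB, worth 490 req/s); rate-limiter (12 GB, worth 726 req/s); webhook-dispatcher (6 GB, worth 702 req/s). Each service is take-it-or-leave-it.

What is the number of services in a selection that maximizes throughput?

The maximum throughput within 24 GB is 2603.
feature-flag-service + metrics-collector + rate-limiter + webhook-dispatcher hits 2603 at 24 GB.
Any selection reaching 2603 contains exactly 4 services.

4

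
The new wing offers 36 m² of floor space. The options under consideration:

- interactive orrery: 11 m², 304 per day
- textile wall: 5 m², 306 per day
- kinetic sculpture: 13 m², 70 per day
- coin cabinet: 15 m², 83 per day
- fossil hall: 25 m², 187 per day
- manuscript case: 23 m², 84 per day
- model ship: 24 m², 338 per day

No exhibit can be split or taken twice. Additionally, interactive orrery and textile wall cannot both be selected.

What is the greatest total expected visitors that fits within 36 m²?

644

Taking textile wall + model ship: 29 m² used, 644 in expected visitors.
Next best is interactive orrery + model ship at 642 (35 m²) — short by 2.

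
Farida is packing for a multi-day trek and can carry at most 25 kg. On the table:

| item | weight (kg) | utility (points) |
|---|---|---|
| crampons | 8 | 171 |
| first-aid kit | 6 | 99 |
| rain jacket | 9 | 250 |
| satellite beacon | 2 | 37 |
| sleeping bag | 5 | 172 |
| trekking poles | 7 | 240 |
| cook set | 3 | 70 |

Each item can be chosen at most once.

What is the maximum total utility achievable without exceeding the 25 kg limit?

The ratio ordering already packs tightly: rain jacket + sleeping bag + trekking poles + cook set, 24 kg, 732.

732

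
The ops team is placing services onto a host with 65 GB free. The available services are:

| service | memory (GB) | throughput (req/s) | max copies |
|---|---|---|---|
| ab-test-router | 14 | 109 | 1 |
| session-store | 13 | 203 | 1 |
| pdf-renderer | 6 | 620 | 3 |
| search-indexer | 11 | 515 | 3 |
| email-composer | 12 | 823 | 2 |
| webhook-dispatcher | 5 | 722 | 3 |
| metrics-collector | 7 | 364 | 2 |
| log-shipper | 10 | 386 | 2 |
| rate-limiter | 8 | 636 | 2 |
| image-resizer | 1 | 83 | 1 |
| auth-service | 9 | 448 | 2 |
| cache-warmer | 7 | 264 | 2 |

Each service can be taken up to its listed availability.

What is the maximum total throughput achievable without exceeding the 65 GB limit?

6308

Taking the top-ratio services first gives 3×pdf-renderer + email-composer + 3×webhook-dispatcher + 2×rate-limiter + image-resizer for 6204 (62 GB).
Dropping rate-limiter and image-resizer frees 9 GB; slotting in email-composer (12 GB) lifts the total to 6308 at 65 GB.
No other feasible combination exceeds 6308.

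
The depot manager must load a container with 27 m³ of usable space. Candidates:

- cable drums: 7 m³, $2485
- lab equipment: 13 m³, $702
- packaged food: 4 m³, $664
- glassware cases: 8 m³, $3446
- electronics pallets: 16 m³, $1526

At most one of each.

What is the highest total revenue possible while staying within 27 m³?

Ranking by ratio (revenue/m³): glassware cases 430.75, cable drums 355.00, packaged food 166.00.
Taking cable drums + packaged food + glassware cases: 19 m³ used, 6595 in revenue.
Next best is cable drums + glassware cases at 5931 (15 m³) — short by 664.

6595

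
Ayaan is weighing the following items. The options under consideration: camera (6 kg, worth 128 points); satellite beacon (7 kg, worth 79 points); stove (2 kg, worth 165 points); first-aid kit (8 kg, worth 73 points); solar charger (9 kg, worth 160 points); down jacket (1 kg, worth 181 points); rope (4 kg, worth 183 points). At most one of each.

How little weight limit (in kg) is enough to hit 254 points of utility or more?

Look for the lowest-weight combination reaching 254.
stove + down jacket reaches 346 using 3 kg.
No combination under 3 kg hits 254.

3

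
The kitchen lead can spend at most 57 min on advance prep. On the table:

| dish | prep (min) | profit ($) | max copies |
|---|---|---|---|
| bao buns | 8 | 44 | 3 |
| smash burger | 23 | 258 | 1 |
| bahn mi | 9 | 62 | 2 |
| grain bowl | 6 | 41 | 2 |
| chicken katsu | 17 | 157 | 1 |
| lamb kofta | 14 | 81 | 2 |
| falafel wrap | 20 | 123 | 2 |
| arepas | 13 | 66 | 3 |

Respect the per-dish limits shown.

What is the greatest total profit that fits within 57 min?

Density check — smash burger 11.22, chicken katsu 9.24, bahn mi 6.89, grain bowl 6.83 are the best per min.
Taking the top-ratio dishes first gives smash burger + bahn mi + grain bowl + chicken katsu for 518 (55 min).
Dropping grain bowl frees 6 min; slotting in bao buns (8 min) lifts the total to 521 at 57 min.
No other feasible combination exceeds 521.

521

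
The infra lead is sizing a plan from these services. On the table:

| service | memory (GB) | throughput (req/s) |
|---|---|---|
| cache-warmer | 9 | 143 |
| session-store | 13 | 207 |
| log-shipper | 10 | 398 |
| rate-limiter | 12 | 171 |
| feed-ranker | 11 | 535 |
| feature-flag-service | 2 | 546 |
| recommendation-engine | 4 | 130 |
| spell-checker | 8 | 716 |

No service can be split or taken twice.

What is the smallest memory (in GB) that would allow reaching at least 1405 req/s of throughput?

19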